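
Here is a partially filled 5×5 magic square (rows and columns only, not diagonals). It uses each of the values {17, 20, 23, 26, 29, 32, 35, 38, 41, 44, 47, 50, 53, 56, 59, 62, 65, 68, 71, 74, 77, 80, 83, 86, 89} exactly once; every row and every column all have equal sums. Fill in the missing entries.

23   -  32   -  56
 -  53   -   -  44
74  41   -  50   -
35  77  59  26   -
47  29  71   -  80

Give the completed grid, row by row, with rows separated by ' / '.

The 25 entries sum to 1325, so each line sums to 1325/5 = 265.
Using row 4: 35 + 77 + 59 + 26 + ? → (4,5) = 265 − 197 = 68.
Using row 5: 47 + 29 + 71 + 80 + ? → (5,4) = 265 − 227 = 38.
The remaining cell in column 1 is (2,1) = 265 − 179 = 86.
Column 2: 53 + 41 + 77 + 29 + ? = 265, so (1,2) = 65.
Using column 5: 56 + 44 + 68 + 80 + ? → (3,5) = 265 − 248 = 17.
Row 1: 23 + 65 + 32 + 56 + ? = 265, so (1,4) = 89.
The remaining cell in row 3 is (3,3) = 265 − 182 = 83.
Using column 3: 32 + 83 + 59 + 71 + ? → (2,3) = 265 − 245 = 20.
Column 4 must total 265; the given cells sum to 203, so (2,4) = 62.

23 65 32 89 56 / 86 53 20 62 44 / 74 41 83 50 17 / 35 77 59 26 68 / 47 29 71 38 80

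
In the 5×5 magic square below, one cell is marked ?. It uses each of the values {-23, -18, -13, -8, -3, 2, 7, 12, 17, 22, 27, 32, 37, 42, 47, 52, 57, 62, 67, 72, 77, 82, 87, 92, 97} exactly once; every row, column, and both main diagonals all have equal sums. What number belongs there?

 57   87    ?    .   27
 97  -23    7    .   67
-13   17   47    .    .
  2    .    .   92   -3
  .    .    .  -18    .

-8

The 25 entries sum to 925, so each line sums to 925/5 = 185.
Row 2 must total 185; the given cells sum to 148, so (2,4) = 37.
Column 1 needs 185; the known cells sum to 143, so (5,1) = 42.
Main diagonal must total 185; the given cells sum to 173, so (5,5) = 12.
The remaining cell in anti-diagonal is (4,2) = 185 − 153 = 32.
The remaining cell in row 4 is (4,3) = 185 − 123 = 62.
Using column 2: 87 + (-23) + 17 + 32 + ? → (5,2) = 185 − 113 = 72.
Column 5 must total 185; the given cells sum to 103, so (3,5) = 82.
Row 3 must total 185; the given cells sum to 133, so (3,4) = 52.
Using row 5: 42 + 72 + (-18) + 12 + ? → (5,3) = 185 − 108 = 77.
Column 3 must total 185; the given cells sum to 193, so (1,3) = -8.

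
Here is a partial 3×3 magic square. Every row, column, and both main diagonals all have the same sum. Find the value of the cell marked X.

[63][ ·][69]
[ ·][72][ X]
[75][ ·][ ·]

Anti-diagonal is complete and sums to 216; that is the magic constant.
Using row 1: 63 + 69 + ? → (1,2) = 216 − 132 = 84.
The remaining cell in column 1 is (2,1) = 216 − 138 = 78.
Column 2 must total 216; the given cells sum to 156, so (3,2) = 60.
The remaining cell in main diagonal is (3,3) = 216 − 135 = 81.
Row 2 must total 216; the given cells sum to 150, so (2,3) = 66.

66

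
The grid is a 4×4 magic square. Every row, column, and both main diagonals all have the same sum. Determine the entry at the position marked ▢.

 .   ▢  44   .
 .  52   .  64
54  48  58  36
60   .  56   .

62

Row 3 is complete and sums to 196; that is the magic constant.
Column 3: 44 + 58 + 56 + ? = 196, so (2,3) = 38.
Anti-diagonal must total 196; the given cells sum to 146, so (1,4) = 50.
Using row 2: 52 + 38 + 64 + ? → (2,1) = 196 − 154 = 42.
Column 1 needs 196; the known cells sum to 156, so (1,1) = 40.
Column 4 must total 196; the given cells sum to 150, so (4,4) = 46.
The remaining cell in row 1 is (1,2) = 196 − 134 = 62.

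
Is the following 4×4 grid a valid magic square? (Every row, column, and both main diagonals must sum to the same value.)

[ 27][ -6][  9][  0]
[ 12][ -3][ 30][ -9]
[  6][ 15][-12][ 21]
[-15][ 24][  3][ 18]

Yes

Row 1: 27 + (-6) + 9 + 0 = 30.
Row 2: 12 + (-3) + 30 + (-9) = 30.
Row 3: 6 + 15 + (-12) + 21 = 30.
Row 4: -15 + 24 + 3 + 18 = 30.
Column 1: 27 + 12 + 6 + (-15) = 30.
Column 2: -6 + (-3) + 15 + 24 = 30.
Column 3: 9 + 30 + (-12) + 3 = 30.
Column 4: 0 + (-9) + 21 + 18 = 30.
Main diagonal: 27 + (-3) + (-12) + 18 = 30.
Anti-diagonal: 0 + 30 + 15 + (-15) = 30.
All lines sum to 30.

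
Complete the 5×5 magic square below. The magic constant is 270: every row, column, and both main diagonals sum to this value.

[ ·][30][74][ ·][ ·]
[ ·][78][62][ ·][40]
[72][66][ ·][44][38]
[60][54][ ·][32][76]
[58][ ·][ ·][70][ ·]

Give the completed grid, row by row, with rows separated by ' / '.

46 30 74 68 52 / 34 78 62 56 40 / 72 66 50 44 38 / 60 54 48 32 76 / 58 42 36 70 64

Using row 3: 72 + 66 + 44 + 38 + ? → (3,3) = 270 − 220 = 50.
Using row 4: 60 + 54 + 32 + 76 + ? → (4,3) = 270 − 222 = 48.
Using column 2: 30 + 78 + 66 + 54 + ? → (5,2) = 270 − 228 = 42.
The remaining cell in column 3 is (5,3) = 270 − 234 = 36.
Using row 5: 58 + 42 + 36 + 70 + ? → (5,5) = 270 − 206 = 64.
From column 5, 270 − (40 + 38 + 76 + 64) gives (1,5) = 52.
Main diagonal: 78 + 50 + 32 + 64 + ? = 270, so (1,1) = 46.
The remaining cell in anti-diagonal is (2,4) = 270 − 214 = 56.
From row 1, 270 − (46 + 30 + 74 + 52) gives (1,4) = 68.
Row 2 needs 270; the known cells sum to 236, so (2,1) = 34.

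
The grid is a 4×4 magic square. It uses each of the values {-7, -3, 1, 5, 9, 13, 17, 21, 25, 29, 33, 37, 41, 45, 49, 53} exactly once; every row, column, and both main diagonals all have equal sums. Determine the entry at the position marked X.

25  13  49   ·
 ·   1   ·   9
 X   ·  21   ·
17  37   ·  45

The 16 entries sum to 368, so each line sums to 368/4 = 92.
Row 1 must total 92; the given cells sum to 87, so (1,4) = 5.
The remaining cell in row 4 is (4,3) = 92 − 99 = -7.
Column 2: 13 + 1 + 37 + ? = 92, so (3,2) = 41.
Column 3: 49 + 21 + (-7) + ? = 92, so (2,3) = 29.
Column 4 must total 92; the given cells sum to 59, so (3,4) = 33.
Using row 2: 1 + 29 + 9 + ? → (2,1) = 92 − 39 = 53.
Row 3 needs 92; the known cells sum to 95, so (3,1) = -3.

-3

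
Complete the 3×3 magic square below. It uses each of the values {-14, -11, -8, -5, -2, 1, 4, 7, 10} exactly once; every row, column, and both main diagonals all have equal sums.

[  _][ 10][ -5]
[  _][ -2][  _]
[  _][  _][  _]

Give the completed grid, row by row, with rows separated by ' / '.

-11 10 -5 / 4 -2 -8 / 1 -14 7

The 9 entries sum to -18, so each line sums to -18/3 = -6.
Row 1: 10 + (-5) + ? = -6, so (1,1) = -11.
Using column 2: 10 + (-2) + ? → (3,2) = -6 − 8 = -14.
Main diagonal needs -6; the known cells sum to -13, so (3,3) = 7.
The remaining cell in anti-diagonal is (3,1) = -6 − (-7) = 1.
Column 1: -11 + 1 + ? = -6, so (2,1) = 4.
Using column 3: -5 + 7 + ? → (2,3) = -6 − 2 = -8.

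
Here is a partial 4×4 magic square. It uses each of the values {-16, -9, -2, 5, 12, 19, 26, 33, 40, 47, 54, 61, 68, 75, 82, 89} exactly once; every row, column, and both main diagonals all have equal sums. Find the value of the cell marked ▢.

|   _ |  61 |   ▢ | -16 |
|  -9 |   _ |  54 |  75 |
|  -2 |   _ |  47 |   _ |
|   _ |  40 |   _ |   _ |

33

The 16 entries sum to 584, so each line sums to 584/4 = 146.
Row 2 must total 146; the given cells sum to 120, so (2,2) = 26.
From column 2, 146 − (61 + 26 + 40) gives (3,2) = 19.
Using anti-diagonal: -16 + 54 + 19 + ? → (4,1) = 146 − 57 = 89.
The remaining cell in row 3 is (3,4) = 146 − 64 = 82.
Using column 1: -9 + (-2) + 89 + ? → (1,1) = 146 − 78 = 68.
Using column 4: -16 + 75 + 82 + ? → (4,4) = 146 − 141 = 5.
Row 1 needs 146; the known cells sum to 113, so (1,3) = 33.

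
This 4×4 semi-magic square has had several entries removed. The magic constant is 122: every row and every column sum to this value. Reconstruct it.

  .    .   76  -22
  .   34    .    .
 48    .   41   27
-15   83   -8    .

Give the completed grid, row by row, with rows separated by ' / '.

Row 3 must total 122; the given cells sum to 116, so (3,2) = 6.
Row 4: -15 + 83 + (-8) + ? = 122, so (4,4) = 62.
From column 2, 122 − (34 + 6 + 83) gives (1,2) = -1.
Column 3: 76 + 41 + (-8) + ? = 122, so (2,3) = 13.
Column 4: -22 + 27 + 62 + ? = 122, so (2,4) = 55.
Row 1 needs 122; the known cells sum to 53, so (1,1) = 69.
Row 2: 34 + 13 + 55 + ? = 122, so (2,1) = 20.

69 -1 76 -22 / 20 34 13 55 / 48 6 41 27 / -15 83 -8 62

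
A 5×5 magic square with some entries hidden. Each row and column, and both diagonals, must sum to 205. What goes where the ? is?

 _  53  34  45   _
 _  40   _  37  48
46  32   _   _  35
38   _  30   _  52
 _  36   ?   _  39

Column 2 needs 205; the known cells sum to 161, so (4,2) = 44.
Using column 5: 48 + 35 + 52 + 39 + ? → (1,5) = 205 − 174 = 31.
Row 1 must total 205; the given cells sum to 163, so (1,1) = 42.
Using row 4: 38 + 44 + 30 + 52 + ? → (4,4) = 205 − 164 = 41.
The remaining cell in main diagonal is (3,3) = 205 − 162 = 43.
Using anti-diagonal: 31 + 37 + 43 + 44 + ? → (5,1) = 205 − 155 = 50.
From row 3, 205 − (46 + 32 + 43 + 35) gives (3,4) = 49.
Column 1 needs 205; the known cells sum to 176, so (2,1) = 29.
The remaining cell in column 4 is (5,4) = 205 − 172 = 33.
Using row 2: 29 + 40 + 37 + 48 + ? → (2,3) = 205 − 154 = 51.
Row 5 needs 205; the known cells sum to 158, so (5,3) = 47.

47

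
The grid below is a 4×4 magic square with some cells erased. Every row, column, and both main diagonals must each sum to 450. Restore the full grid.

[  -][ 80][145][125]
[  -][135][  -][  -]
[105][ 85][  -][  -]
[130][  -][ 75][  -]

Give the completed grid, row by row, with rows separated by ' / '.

100 80 145 125 / 115 135 110 90 / 105 85 120 140 / 130 150 75 95

From row 1, 450 − (80 + 145 + 125) gives (1,1) = 100.
Using column 1: 100 + 105 + 130 + ? → (2,1) = 450 − 335 = 115.
Column 2: 80 + 135 + 85 + ? = 450, so (4,2) = 150.
Anti-diagonal needs 450; the known cells sum to 340, so (2,3) = 110.
The remaining cell in row 2 is (2,4) = 450 − 360 = 90.
Using row 4: 130 + 150 + 75 + ? → (4,4) = 450 − 355 = 95.
Column 3 needs 450; the known cells sum to 330, so (3,3) = 120.
Column 4: 125 + 90 + 95 + ? = 450, so (3,4) = 140.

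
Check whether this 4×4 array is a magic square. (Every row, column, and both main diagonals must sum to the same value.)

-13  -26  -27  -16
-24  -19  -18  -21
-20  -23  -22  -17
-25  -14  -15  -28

Yes

Row 1: -13 + (-26) + (-27) + (-16) = -82.
Row 2: -24 + (-19) + (-18) + (-21) = -82.
Row 3: -20 + (-23) + (-22) + (-17) = -82.
Row 4: -25 + (-14) + (-15) + (-28) = -82.
Column 1: -13 + (-24) + (-20) + (-25) = -82.
Column 2: -26 + (-19) + (-23) + (-14) = -82.
Column 3: -27 + (-18) + (-22) + (-15) = -82.
Column 4: -16 + (-21) + (-17) + (-28) = -82.
Main diagonal: -13 + (-19) + (-22) + (-28) = -82.
Anti-diagonal: -16 + (-18) + (-23) + (-25) = -82.
All lines sum to -82.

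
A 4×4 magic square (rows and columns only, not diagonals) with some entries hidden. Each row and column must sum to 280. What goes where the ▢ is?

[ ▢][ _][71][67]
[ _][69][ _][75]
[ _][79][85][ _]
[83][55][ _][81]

Using row 4: 83 + 55 + 81 + ? → (4,3) = 280 − 219 = 61.
Column 2 must total 280; the given cells sum to 203, so (1,2) = 77.
The remaining cell in column 3 is (2,3) = 280 − 217 = 63.
The remaining cell in column 4 is (3,4) = 280 − 223 = 57.
Row 1 needs 280; the known cells sum to 215, so (1,1) = 65.

65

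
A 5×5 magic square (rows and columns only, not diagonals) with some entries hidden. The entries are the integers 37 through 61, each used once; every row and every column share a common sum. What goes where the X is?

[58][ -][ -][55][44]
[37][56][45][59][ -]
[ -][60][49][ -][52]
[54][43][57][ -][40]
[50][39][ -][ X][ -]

The entries are 37 through 61, which sum to 1225, so each line sums to 1225/5 = 245.
Row 2: 37 + 56 + 45 + 59 + ? = 245, so (2,5) = 48.
From row 4, 245 − (54 + 43 + 57 + 40) gives (4,4) = 51.
Column 1 must total 245; the given cells sum to 199, so (3,1) = 46.
Column 2 must total 245; the given cells sum to 198, so (1,2) = 47.
Using column 5: 44 + 48 + 52 + 40 + ? → (5,5) = 245 − 184 = 61.
Row 1 must total 245; the given cells sum to 204, so (1,3) = 41.
From row 3, 245 − (46 + 60 + 49 + 52) gives (3,4) = 38.
The remaining cell in column 3 is (5,3) = 245 − 192 = 53.
The remaining cell in column 4 is (5,4) = 245 − 203 = 42.

42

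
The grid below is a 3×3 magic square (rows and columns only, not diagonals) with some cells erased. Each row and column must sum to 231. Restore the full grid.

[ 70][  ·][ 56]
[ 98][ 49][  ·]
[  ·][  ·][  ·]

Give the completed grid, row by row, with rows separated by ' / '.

The remaining cell in row 1 is (1,2) = 231 − 126 = 105.
Row 2 needs 231; the known cells sum to 147, so (2,3) = 84.
Using column 1: 70 + 98 + ? → (3,1) = 231 − 168 = 63.
Column 2 must total 231; the given cells sum to 154, so (3,2) = 77.
Column 3 must total 231; the given cells sum to 140, so (3,3) = 91.

70 105 56 / 98 49 84 / 63 77 91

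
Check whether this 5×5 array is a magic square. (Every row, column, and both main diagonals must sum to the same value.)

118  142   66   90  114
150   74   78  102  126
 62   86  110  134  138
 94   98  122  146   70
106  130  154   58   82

Row 1: 118 + 142 + 66 + 90 + 114 = 530.
Row 2: 150 + 74 + 78 + 102 + 126 = 530.
Row 3: 62 + 86 + 110 + 134 + 138 = 530.
Row 4: 94 + 98 + 122 + 146 + 70 = 530.
Row 5: 106 + 130 + 154 + 58 + 82 = 530.
Column 1: 118 + 150 + 62 + 94 + 106 = 530.
Column 2: 142 + 74 + 86 + 98 + 130 = 530.
Column 3: 66 + 78 + 110 + 122 + 154 = 530.
Column 4: 90 + 102 + 134 + 146 + 58 = 530.
Column 5: 114 + 126 + 138 + 70 + 82 = 530.
Main diagonal: 118 + 74 + 110 + 146 + 82 = 530.
Anti-diagonal: 114 + 102 + 110 + 98 + 106 = 530.
All lines sum to 530.

Yes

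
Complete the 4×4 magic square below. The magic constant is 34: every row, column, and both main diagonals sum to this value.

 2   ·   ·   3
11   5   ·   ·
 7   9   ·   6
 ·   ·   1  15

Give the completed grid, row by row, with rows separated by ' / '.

2 16 13 3 / 11 5 8 10 / 7 9 12 6 / 14 4 1 15

Row 3 needs 34; the known cells sum to 22, so (3,3) = 12.
Column 1 needs 34; the known cells sum to 20, so (4,1) = 14.
Column 4 needs 34; the known cells sum to 24, so (2,4) = 10.
Anti-diagonal must total 34; the given cells sum to 26, so (2,3) = 8.
Using row 4: 14 + 1 + 15 + ? → (4,2) = 34 − 30 = 4.
The remaining cell in column 2 is (1,2) = 34 − 18 = 16.
Column 3 must total 34; the given cells sum to 21, so (1,3) = 13.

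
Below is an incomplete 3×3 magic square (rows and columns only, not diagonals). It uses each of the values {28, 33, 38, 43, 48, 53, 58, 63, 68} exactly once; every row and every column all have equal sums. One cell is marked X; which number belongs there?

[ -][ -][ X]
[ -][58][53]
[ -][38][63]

The 9 entries sum to 432, so each line sums to 432/3 = 144.
From row 2, 144 − (58 + 53) gives (2,1) = 33.
Row 3: 38 + 63 + ? = 144, so (3,1) = 43.
Column 1 must total 144; the given cells sum to 76, so (1,1) = 68.
The remaining cell in column 2 is (1,2) = 144 − 96 = 48.
Column 3 needs 144; the known cells sum to 116, so (1,3) = 28.

28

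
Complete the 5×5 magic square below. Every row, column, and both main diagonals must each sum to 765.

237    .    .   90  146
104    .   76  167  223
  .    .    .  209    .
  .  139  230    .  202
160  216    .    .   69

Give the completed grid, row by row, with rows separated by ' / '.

Row 2: 104 + 76 + 167 + 223 + ? = 765, so (2,2) = 195.
Column 5: 146 + 223 + 202 + 69 + ? = 765, so (3,5) = 125.
Anti-diagonal needs 765; the known cells sum to 612, so (3,3) = 153.
The remaining cell in main diagonal is (4,4) = 765 − 654 = 111.
Using row 4: 139 + 230 + 111 + 202 + ? → (4,1) = 765 − 682 = 83.
Column 1 must total 765; the given cells sum to 584, so (3,1) = 181.
Column 4 needs 765; the known cells sum to 577, so (5,4) = 188.
From row 3, 765 − (181 + 153 + 209 + 125) gives (3,2) = 97.
Row 5: 160 + 216 + 188 + 69 + ? = 765, so (5,3) = 132.
The remaining cell in column 2 is (1,2) = 765 − 647 = 118.
From column 3, 765 − (76 + 153 + 230 + 132) gives (1,3) = 174.

237 118 174 90 146 / 104 195 76 167 223 / 181 97 153 209 125 / 83 139 230 111 202 / 160 216 132 188 69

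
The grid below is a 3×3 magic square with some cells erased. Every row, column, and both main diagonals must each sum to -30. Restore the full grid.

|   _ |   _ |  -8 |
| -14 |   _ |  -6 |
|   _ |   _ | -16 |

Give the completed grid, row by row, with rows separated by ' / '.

Using row 2: -14 + (-6) + ? → (2,2) = -30 − (-20) = -10.
From main diagonal, -30 − (-10 + (-16)) gives (1,1) = -4.
Anti-diagonal: -8 + (-10) + ? = -30, so (3,1) = -12.
Using row 1: -4 + (-8) + ? → (1,2) = -30 − (-12) = -18.
Row 3: -12 + (-16) + ? = -30, so (3,2) = -2.

-4 -18 -8 / -14 -10 -6 / -12 -2 -16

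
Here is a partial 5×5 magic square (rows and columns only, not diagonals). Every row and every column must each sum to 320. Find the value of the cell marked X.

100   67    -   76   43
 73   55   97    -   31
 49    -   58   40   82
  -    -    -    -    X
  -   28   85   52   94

70

The remaining cell in row 1 is (1,3) = 320 − 286 = 34.
From row 2, 320 − (73 + 55 + 97 + 31) gives (2,4) = 64.
Using row 3: 49 + 58 + 40 + 82 + ? → (3,2) = 320 − 229 = 91.
Row 5 must total 320; the given cells sum to 259, so (5,1) = 61.
Using column 1: 100 + 73 + 49 + 61 + ? → (4,1) = 320 − 283 = 37.
Column 2 must total 320; the given cells sum to 241, so (4,2) = 79.
Column 3 must total 320; the given cells sum to 274, so (4,3) = 46.
Column 4 needs 320; the known cells sum to 232, so (4,4) = 88.
Column 5: 43 + 31 + 82 + 94 + ? = 320, so (4,5) = 70.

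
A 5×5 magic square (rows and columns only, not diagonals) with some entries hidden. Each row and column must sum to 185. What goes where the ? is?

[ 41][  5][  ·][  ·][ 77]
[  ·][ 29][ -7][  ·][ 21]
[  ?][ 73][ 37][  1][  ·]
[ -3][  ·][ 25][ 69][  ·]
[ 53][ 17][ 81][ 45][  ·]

Row 5 must total 185; the given cells sum to 196, so (5,5) = -11.
Column 2 needs 185; the known cells sum to 124, so (4,2) = 61.
Column 3 must total 185; the given cells sum to 136, so (1,3) = 49.
Row 1: 41 + 5 + 49 + 77 + ? = 185, so (1,4) = 13.
Using row 4: -3 + 61 + 25 + 69 + ? → (4,5) = 185 − 152 = 33.
Column 4 needs 185; the known cells sum to 128, so (2,4) = 57.
Column 5 needs 185; the known cells sum to 120, so (3,5) = 65.
Row 2 needs 185; the known cells sum to 100, so (2,1) = 85.
Row 3 must total 185; the given cells sum to 176, so (3,1) = 9.

9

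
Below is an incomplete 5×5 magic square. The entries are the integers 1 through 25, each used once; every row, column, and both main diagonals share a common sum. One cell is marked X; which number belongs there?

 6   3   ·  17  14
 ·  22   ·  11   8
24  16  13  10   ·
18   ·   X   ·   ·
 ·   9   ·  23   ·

The entries are 1 through 25, which sum to 325, so each line sums to 325/5 = 65.
Using row 1: 6 + 3 + 17 + 14 + ? → (1,3) = 65 − 40 = 25.
Row 3: 24 + 16 + 13 + 10 + ? = 65, so (3,5) = 2.
From column 2, 65 − (3 + 22 + 16 + 9) gives (4,2) = 15.
Using column 4: 17 + 11 + 10 + 23 + ? → (4,4) = 65 − 61 = 4.
Main diagonal needs 65; the known cells sum to 45, so (5,5) = 20.
Anti-diagonal must total 65; the given cells sum to 53, so (5,1) = 12.
Row 5 must total 65; the given cells sum to 64, so (5,3) = 1.
From column 1, 65 − (6 + 24 + 18 + 12) gives (2,1) = 5.
Using column 5: 14 + 8 + 2 + 20 + ? → (4,5) = 65 − 44 = 21.
From row 2, 65 − (5 + 22 + 11 + 8) gives (2,3) = 19.
Row 4 must total 65; the given cells sum to 58, so (4,3) = 7.

7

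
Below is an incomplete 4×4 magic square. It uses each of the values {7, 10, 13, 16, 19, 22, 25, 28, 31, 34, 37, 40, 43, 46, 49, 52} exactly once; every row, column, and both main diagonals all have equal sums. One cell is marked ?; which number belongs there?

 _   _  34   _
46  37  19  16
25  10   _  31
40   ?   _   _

The 16 entries sum to 472, so each line sums to 472/4 = 118.
Row 3: 25 + 10 + 31 + ? = 118, so (3,3) = 52.
Using column 1: 46 + 25 + 40 + ? → (1,1) = 118 − 111 = 7.
Column 3: 34 + 19 + 52 + ? = 118, so (4,3) = 13.
Using main diagonal: 7 + 37 + 52 + ? → (4,4) = 118 − 96 = 22.
From anti-diagonal, 118 − (19 + 10 + 40) gives (1,4) = 49.
Using row 1: 7 + 34 + 49 + ? → (1,2) = 118 − 90 = 28.
Row 4 must total 118; the given cells sum to 75, so (4,2) = 43.

43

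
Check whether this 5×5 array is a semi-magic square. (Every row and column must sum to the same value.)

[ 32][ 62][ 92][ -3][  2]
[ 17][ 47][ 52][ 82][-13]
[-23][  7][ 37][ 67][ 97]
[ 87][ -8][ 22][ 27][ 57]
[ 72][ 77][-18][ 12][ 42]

Row 1: 32 + 62 + 92 + (-3) + 2 = 185.
Row 2: 17 + 47 + 52 + 82 + (-13) = 185.
Row 3: -23 + 7 + 37 + 67 + 97 = 185.
Row 4: 87 + (-8) + 22 + 27 + 57 = 185.
Row 5: 72 + 77 + (-18) + 12 + 42 = 185.
Column 1: 32 + 17 + (-23) + 87 + 72 = 185.
Column 2: 62 + 47 + 7 + (-8) + 77 = 185.
Column 3: 92 + 52 + 37 + 22 + (-18) = 185.
Column 4: -3 + 82 + 67 + 27 + 12 = 185.
Column 5: 2 + (-13) + 97 + 57 + 42 = 185.
All lines sum to 185.

Yes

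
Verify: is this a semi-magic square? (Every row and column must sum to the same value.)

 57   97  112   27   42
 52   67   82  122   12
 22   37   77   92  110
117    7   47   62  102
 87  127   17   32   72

No — row 5 sums to 335 but column 5 sums to 338.

Row 1: 57 + 97 + 112 + 27 + 42 = 335.
Row 2: 52 + 67 + 82 + 122 + 12 = 335.
Row 3: 22 + 37 + 77 + 92 + 110 = 338.
Row 4: 117 + 7 + 47 + 62 + 102 = 335.
Row 5: 87 + 127 + 17 + 32 + 72 = 335.
Column 1: 57 + 52 + 22 + 117 + 87 = 335.
Column 2: 97 + 67 + 37 + 7 + 127 = 335.
Column 3: 112 + 82 + 77 + 47 + 17 = 335.
Column 4: 27 + 122 + 92 + 62 + 32 = 335.
Column 5: 42 + 12 + 110 + 102 + 72 = 338.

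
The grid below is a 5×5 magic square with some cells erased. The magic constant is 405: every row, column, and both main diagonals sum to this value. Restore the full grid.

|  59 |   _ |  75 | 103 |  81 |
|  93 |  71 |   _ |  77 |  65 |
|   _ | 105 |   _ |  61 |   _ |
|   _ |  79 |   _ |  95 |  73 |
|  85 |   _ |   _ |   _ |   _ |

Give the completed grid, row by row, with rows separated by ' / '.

59 87 75 103 81 / 93 71 99 77 65 / 67 105 83 61 89 / 101 79 57 95 73 / 85 63 91 69 97

Using row 1: 59 + 75 + 103 + 81 + ? → (1,2) = 405 − 318 = 87.
The remaining cell in row 2 is (2,3) = 405 − 306 = 99.
Column 2 needs 405; the known cells sum to 342, so (5,2) = 63.
Column 4: 103 + 77 + 61 + 95 + ? = 405, so (5,4) = 69.
Anti-diagonal needs 405; the known cells sum to 322, so (3,3) = 83.
Main diagonal must total 405; the given cells sum to 308, so (5,5) = 97.
Row 5 needs 405; the known cells sum to 314, so (5,3) = 91.
Column 3 must total 405; the given cells sum to 348, so (4,3) = 57.
Column 5 must total 405; the given cells sum to 316, so (3,5) = 89.
Row 3 needs 405; the known cells sum to 338, so (3,1) = 67.
The remaining cell in row 4 is (4,1) = 405 − 304 = 101.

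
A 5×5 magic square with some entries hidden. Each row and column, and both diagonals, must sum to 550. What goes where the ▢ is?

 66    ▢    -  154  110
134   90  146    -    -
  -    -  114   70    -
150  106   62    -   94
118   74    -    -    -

122

The remaining cell in row 4 is (4,4) = 550 − 412 = 138.
Column 1: 66 + 134 + 150 + 118 + ? = 550, so (3,1) = 82.
From main diagonal, 550 − (66 + 90 + 114 + 138) gives (5,5) = 142.
Anti-diagonal needs 550; the known cells sum to 448, so (2,4) = 102.
Row 2 must total 550; the given cells sum to 472, so (2,5) = 78.
Column 4 needs 550; the known cells sum to 464, so (5,4) = 86.
From column 5, 550 − (110 + 78 + 94 + 142) gives (3,5) = 126.
Row 3 must total 550; the given cells sum to 392, so (3,2) = 158.
Using row 5: 118 + 74 + 86 + 142 + ? → (5,3) = 550 − 420 = 130.
From column 2, 550 − (90 + 158 + 106 + 74) gives (1,2) = 122.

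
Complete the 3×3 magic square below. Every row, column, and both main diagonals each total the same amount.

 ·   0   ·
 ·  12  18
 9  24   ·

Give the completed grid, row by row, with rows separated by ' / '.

21 0 15 / 6 12 18 / 9 24 3

Column 2 is already complete: 0 + 12 + 24 = 36, so that is the magic constant.
Row 2 needs 36; the known cells sum to 30, so (2,1) = 6.
Using row 3: 9 + 24 + ? → (3,3) = 36 − 33 = 3.
Column 1: 6 + 9 + ? = 36, so (1,1) = 21.
Column 3 must total 36; the given cells sum to 21, so (1,3) = 15.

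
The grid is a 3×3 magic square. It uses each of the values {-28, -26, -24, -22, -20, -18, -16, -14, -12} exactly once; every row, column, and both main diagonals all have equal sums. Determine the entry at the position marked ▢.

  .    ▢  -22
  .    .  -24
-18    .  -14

The 9 entries sum to -180, so each line sums to -180/3 = -60.
Row 3: -18 + (-14) + ? = -60, so (3,2) = -28.
Anti-diagonal needs -60; the known cells sum to -40, so (2,2) = -20.
Row 2 must total -60; the given cells sum to -44, so (2,1) = -16.
The remaining cell in column 1 is (1,1) = -60 − (-34) = -26.
Using column 2: -20 + (-28) + ? → (1,2) = -60 − (-48) = -12.

-12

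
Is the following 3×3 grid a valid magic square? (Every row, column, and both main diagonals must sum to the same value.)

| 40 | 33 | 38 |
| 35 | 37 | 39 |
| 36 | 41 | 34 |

Row 1: 40 + 33 + 38 = 111.
Row 2: 35 + 37 + 39 = 111.
Row 3: 36 + 41 + 34 = 111.
Column 1: 40 + 35 + 36 = 111.
Column 2: 33 + 37 + 41 = 111.
Column 3: 38 + 39 + 34 = 111.
Main diagonal: 40 + 37 + 34 = 111.
Anti-diagonal: 38 + 37 + 36 = 111.
All lines sum to 111.

Yes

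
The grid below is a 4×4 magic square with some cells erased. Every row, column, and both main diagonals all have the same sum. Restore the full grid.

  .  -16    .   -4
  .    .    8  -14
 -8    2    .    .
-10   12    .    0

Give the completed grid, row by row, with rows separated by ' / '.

10 -16 6 -4 / 4 -2 8 -14 / -8 2 -12 14 / -10 12 -6 0

Anti-diagonal is already complete: -4 + 8 + 2 + -10 = -4, so that is the magic constant.
Row 4: -10 + 12 + 0 + ? = -4, so (4,3) = -6.
Using column 2: -16 + 2 + 12 + ? → (2,2) = -4 − (-2) = -2.
Column 4: -4 + (-14) + 0 + ? = -4, so (3,4) = 14.
Row 2 needs -4; the known cells sum to -8, so (2,1) = 4.
Using row 3: -8 + 2 + 14 + ? → (3,3) = -4 − 8 = -12.
Column 1: 4 + (-8) + (-10) + ? = -4, so (1,1) = 10.
Column 3: 8 + (-12) + (-6) + ? = -4, so (1,3) = 6.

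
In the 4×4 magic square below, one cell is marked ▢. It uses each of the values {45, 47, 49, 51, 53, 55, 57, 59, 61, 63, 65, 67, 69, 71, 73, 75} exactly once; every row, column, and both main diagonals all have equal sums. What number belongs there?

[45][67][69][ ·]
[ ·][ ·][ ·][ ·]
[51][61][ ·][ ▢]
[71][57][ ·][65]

53

The 16 entries sum to 960, so each line sums to 960/4 = 240.
Row 1 must total 240; the given cells sum to 181, so (1,4) = 59.
Row 4: 71 + 57 + 65 + ? = 240, so (4,3) = 47.
Column 1 needs 240; the known cells sum to 167, so (2,1) = 73.
From column 2, 240 − (67 + 61 + 57) gives (2,2) = 55.
Main diagonal needs 240; the known cells sum to 165, so (3,3) = 75.
From anti-diagonal, 240 − (59 + 61 + 71) gives (2,3) = 49.
Row 2: 73 + 55 + 49 + ? = 240, so (2,4) = 63.
Row 3 must total 240; the given cells sum to 187, so (3,4) = 53.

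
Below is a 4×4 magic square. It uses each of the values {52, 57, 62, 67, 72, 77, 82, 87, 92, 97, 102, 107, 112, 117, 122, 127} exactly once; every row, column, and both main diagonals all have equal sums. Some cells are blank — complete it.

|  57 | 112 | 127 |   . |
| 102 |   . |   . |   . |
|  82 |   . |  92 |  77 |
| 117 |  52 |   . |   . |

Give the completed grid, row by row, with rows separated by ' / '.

The 16 entries sum to 1432, so each line sums to 1432/4 = 358.
Row 1 must total 358; the given cells sum to 296, so (1,4) = 62.
From row 3, 358 − (82 + 92 + 77) gives (3,2) = 107.
From column 2, 358 − (112 + 107 + 52) gives (2,2) = 87.
The remaining cell in main diagonal is (4,4) = 358 − 236 = 122.
Anti-diagonal needs 358; the known cells sum to 286, so (2,3) = 72.
Row 2 needs 358; the known cells sum to 261, so (2,4) = 97.
Row 4 must total 358; the given cells sum to 291, so (4,3) = 67.

57 112 127 62 / 102 87 72 97 / 82 107 92 77 / 117 52 67 122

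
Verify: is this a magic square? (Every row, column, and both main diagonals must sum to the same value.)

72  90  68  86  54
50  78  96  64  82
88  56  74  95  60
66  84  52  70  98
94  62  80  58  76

No — row 3 sums to 373 but row 4 sums to 370.

Row 1: 72 + 90 + 68 + 86 + 54 = 370.
Row 2: 50 + 78 + 96 + 64 + 82 = 370.
Row 3: 88 + 56 + 74 + 95 + 60 = 373.
Row 4: 66 + 84 + 52 + 70 + 98 = 370.
Row 5: 94 + 62 + 80 + 58 + 76 = 370.
Column 1: 72 + 50 + 88 + 66 + 94 = 370.
Column 2: 90 + 78 + 56 + 84 + 62 = 370.
Column 3: 68 + 96 + 74 + 52 + 80 = 370.
Column 4: 86 + 64 + 95 + 70 + 58 = 373.
Column 5: 54 + 82 + 60 + 98 + 76 = 370.
Main diagonal: 72 + 78 + 74 + 70 + 76 = 370.
Anti-diagonal: 54 + 64 + 74 + 84 + 94 = 370.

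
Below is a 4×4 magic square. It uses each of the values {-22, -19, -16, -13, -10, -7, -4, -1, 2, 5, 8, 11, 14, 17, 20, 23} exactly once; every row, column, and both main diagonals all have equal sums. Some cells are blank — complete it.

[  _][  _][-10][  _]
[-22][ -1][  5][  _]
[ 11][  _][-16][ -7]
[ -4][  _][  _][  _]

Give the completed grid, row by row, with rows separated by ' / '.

The 16 entries sum to 8, so each line sums to 8/4 = 2.
Using row 2: -22 + (-1) + 5 + ? → (2,4) = 2 − (-18) = 20.
Row 3 needs 2; the known cells sum to -12, so (3,2) = 14.
The remaining cell in column 1 is (1,1) = 2 − (-15) = 17.
From column 3, 2 − (-10 + 5 + (-16)) gives (4,3) = 23.
Main diagonal needs 2; the known cells sum to 0, so (4,4) = 2.
Anti-diagonal: 5 + 14 + (-4) + ? = 2, so (1,4) = -13.
Using row 1: 17 + (-10) + (-13) + ? → (1,2) = 2 − (-6) = 8.
From row 4, 2 − (-4 + 23 + 2) gives (4,2) = -19.

17 8 -10 -13 / -22 -1 5 20 / 11 14 -16 -7 / -4 -19 23 2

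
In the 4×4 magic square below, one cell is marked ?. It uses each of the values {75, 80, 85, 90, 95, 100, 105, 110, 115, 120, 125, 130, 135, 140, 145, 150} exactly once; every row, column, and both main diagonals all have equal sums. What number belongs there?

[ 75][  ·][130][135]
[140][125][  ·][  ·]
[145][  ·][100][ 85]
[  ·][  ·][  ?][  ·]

The 16 entries sum to 1800, so each line sums to 1800/4 = 450.
From row 1, 450 − (75 + 130 + 135) gives (1,2) = 110.
Row 3: 145 + 100 + 85 + ? = 450, so (3,2) = 120.
Using column 1: 75 + 140 + 145 + ? → (4,1) = 450 − 360 = 90.
The remaining cell in column 2 is (4,2) = 450 − 355 = 95.
The remaining cell in main diagonal is (4,4) = 450 − 300 = 150.
Anti-diagonal must total 450; the given cells sum to 345, so (2,3) = 105.
Using row 2: 140 + 125 + 105 + ? → (2,4) = 450 − 370 = 80.
Row 4 needs 450; the known cells sum to 335, so (4,3) = 115.

115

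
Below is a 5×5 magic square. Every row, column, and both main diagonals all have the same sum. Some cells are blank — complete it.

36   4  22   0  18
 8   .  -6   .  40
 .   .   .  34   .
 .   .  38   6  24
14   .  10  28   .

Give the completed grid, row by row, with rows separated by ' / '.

36 4 22 0 18 / 8 26 -6 12 40 / 30 -2 16 34 2 / -8 20 38 6 24 / 14 32 10 28 -4

Row 1 is already complete: 36 + 4 + 22 + 0 + 18 = 80, so that is the magic constant.
Column 3 needs 80; the known cells sum to 64, so (3,3) = 16.
Column 4 needs 80; the known cells sum to 68, so (2,4) = 12.
Anti-diagonal must total 80; the given cells sum to 60, so (4,2) = 20.
Row 2: 8 + (-6) + 12 + 40 + ? = 80, so (2,2) = 26.
Using row 4: 20 + 38 + 6 + 24 + ? → (4,1) = 80 − 88 = -8.
Column 1: 36 + 8 + (-8) + 14 + ? = 80, so (3,1) = 30.
Main diagonal must total 80; the given cells sum to 84, so (5,5) = -4.
The remaining cell in row 5 is (5,2) = 80 − 48 = 32.
From column 2, 80 − (4 + 26 + 20 + 32) gives (3,2) = -2.
From column 5, 80 − (18 + 40 + 24 + (-4)) gives (3,5) = 2.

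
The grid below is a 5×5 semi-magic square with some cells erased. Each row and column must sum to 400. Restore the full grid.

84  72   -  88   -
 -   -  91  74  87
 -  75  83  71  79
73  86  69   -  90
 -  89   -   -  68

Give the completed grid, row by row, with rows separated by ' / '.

Row 3: 75 + 83 + 71 + 79 + ? = 400, so (3,1) = 92.
Row 4 needs 400; the known cells sum to 318, so (4,4) = 82.
Using column 2: 72 + 75 + 86 + 89 + ? → (2,2) = 400 − 322 = 78.
Using column 4: 88 + 74 + 71 + 82 + ? → (5,4) = 400 − 315 = 85.
The remaining cell in column 5 is (1,5) = 400 − 324 = 76.
Row 1: 84 + 72 + 88 + 76 + ? = 400, so (1,3) = 80.
Row 2 needs 400; the known cells sum to 330, so (2,1) = 70.
The remaining cell in column 1 is (5,1) = 400 − 319 = 81.
Using column 3: 80 + 91 + 83 + 69 + ? → (5,3) = 400 − 323 = 77.

84 72 80 88 76 / 70 78 91 74 87 / 92 75 83 71 79 / 73 86 69 82 90 / 81 89 77 85 68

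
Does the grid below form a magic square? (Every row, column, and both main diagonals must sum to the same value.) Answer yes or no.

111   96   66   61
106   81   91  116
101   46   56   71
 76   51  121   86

Row 1: 111 + 96 + 66 + 61 = 334.
Row 2: 106 + 81 + 91 + 116 = 394.
Row 3: 101 + 46 + 56 + 71 = 274.
Row 4: 76 + 51 + 121 + 86 = 334.
Column 1: 111 + 106 + 101 + 76 = 394.
Column 2: 96 + 81 + 46 + 51 = 274.
Column 3: 66 + 91 + 56 + 121 = 334.
Column 4: 61 + 116 + 71 + 86 = 334.
Main diagonal: 111 + 81 + 56 + 86 = 334.
Anti-diagonal: 61 + 91 + 46 + 76 = 274.

No — main diagonal sums to 334 but anti-diagonal sums to 274.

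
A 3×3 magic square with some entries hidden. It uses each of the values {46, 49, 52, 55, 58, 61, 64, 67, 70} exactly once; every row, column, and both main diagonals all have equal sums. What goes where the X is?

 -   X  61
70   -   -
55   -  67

The 9 entries sum to 522, so each line sums to 522/3 = 174.
Row 3: 55 + 67 + ? = 174, so (3,2) = 52.
Using column 1: 70 + 55 + ? → (1,1) = 174 − 125 = 49.
Column 3 needs 174; the known cells sum to 128, so (2,3) = 46.
The remaining cell in main diagonal is (2,2) = 174 − 116 = 58.
Using row 1: 49 + 61 + ? → (1,2) = 174 − 110 = 64.

64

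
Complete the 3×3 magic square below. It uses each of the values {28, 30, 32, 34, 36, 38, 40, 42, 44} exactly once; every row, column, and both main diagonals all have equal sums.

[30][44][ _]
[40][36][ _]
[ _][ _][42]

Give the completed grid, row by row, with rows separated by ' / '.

30 44 34 / 40 36 32 / 38 28 42

The 9 entries sum to 324, so each line sums to 324/3 = 108.
Row 1: 30 + 44 + ? = 108, so (1,3) = 34.
Row 2: 40 + 36 + ? = 108, so (2,3) = 32.
Using column 1: 30 + 40 + ? → (3,1) = 108 − 70 = 38.
Column 2 needs 108; the known cells sum to 80, so (3,2) = 28.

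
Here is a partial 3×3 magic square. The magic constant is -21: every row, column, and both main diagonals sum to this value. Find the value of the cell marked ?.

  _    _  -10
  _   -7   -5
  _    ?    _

-11

The remaining cell in row 2 is (2,1) = -21 − (-12) = -9.
Column 3 needs -21; the known cells sum to -15, so (3,3) = -6.
Main diagonal: -7 + (-6) + ? = -21, so (1,1) = -8.
Anti-diagonal: -10 + (-7) + ? = -21, so (3,1) = -4.
From row 1, -21 − (-8 + (-10)) gives (1,2) = -3.
Using row 3: -4 + (-6) + ? → (3,2) = -21 − (-10) = -11.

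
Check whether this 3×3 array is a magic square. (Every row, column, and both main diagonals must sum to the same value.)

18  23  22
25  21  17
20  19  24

Row 1: 18 + 23 + 22 = 63.
Row 2: 25 + 21 + 17 = 63.
Row 3: 20 + 19 + 24 = 63.
Column 1: 18 + 25 + 20 = 63.
Column 2: 23 + 21 + 19 = 63.
Column 3: 22 + 17 + 24 = 63.
Main diagonal: 18 + 21 + 24 = 63.
Anti-diagonal: 22 + 21 + 20 = 63.
All lines sum to 63.

Yes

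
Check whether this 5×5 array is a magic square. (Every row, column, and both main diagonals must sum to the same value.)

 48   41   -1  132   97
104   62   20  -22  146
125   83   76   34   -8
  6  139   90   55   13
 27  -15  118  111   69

No — row 5 sums to 310 but column 5 sums to 317.

Row 1: 48 + 41 + (-1) + 132 + 97 = 317.
Row 2: 104 + 62 + 20 + (-22) + 146 = 310.
Row 3: 125 + 83 + 76 + 34 + (-8) = 310.
Row 4: 6 + 139 + 90 + 55 + 13 = 303.
Row 5: 27 + (-15) + 118 + 111 + 69 = 310.
Column 1: 48 + 104 + 125 + 6 + 27 = 310.
Column 2: 41 + 62 + 83 + 139 + (-15) = 310.
Column 3: -1 + 20 + 76 + 90 + 118 = 303.
Column 4: 132 + (-22) + 34 + 55 + 111 = 310.
Column 5: 97 + 146 + (-8) + 13 + 69 = 317.
Main diagonal: 48 + 62 + 76 + 55 + 69 = 310.
Anti-diagonal: 97 + (-22) + 76 + 139 + 27 = 317.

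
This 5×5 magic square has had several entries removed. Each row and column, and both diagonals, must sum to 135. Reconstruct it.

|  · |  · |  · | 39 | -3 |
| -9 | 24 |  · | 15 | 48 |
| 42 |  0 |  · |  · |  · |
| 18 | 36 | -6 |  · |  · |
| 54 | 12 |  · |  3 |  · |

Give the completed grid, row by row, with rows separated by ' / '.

30 63 6 39 -3 / -9 24 57 15 48 / 42 0 33 51 9 / 18 36 -6 27 60 / 54 12 45 3 21

Row 2 must total 135; the given cells sum to 78, so (2,3) = 57.
Column 1: -9 + 42 + 18 + 54 + ? = 135, so (1,1) = 30.
The remaining cell in column 2 is (1,2) = 135 − 72 = 63.
The remaining cell in anti-diagonal is (3,3) = 135 − 102 = 33.
From row 1, 135 − (30 + 63 + 39 + (-3)) gives (1,3) = 6.
From column 3, 135 − (6 + 57 + 33 + (-6)) gives (5,3) = 45.
From row 5, 135 − (54 + 12 + 45 + 3) gives (5,5) = 21.
The remaining cell in main diagonal is (4,4) = 135 − 108 = 27.
Row 4 needs 135; the known cells sum to 75, so (4,5) = 60.
From column 4, 135 − (39 + 15 + 27 + 3) gives (3,4) = 51.
Using column 5: -3 + 48 + 60 + 21 + ? → (3,5) = 135 − 126 = 9.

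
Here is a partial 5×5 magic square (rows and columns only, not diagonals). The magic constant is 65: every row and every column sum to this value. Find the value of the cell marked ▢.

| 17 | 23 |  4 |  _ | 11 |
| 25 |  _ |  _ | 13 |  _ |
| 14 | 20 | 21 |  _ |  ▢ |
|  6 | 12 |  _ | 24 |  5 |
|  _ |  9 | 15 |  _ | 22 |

8

From row 1, 65 − (17 + 23 + 4 + 11) gives (1,4) = 10.
Row 4: 6 + 12 + 24 + 5 + ? = 65, so (4,3) = 18.
Column 1 must total 65; the given cells sum to 62, so (5,1) = 3.
Column 2 needs 65; the known cells sum to 64, so (2,2) = 1.
Column 3 needs 65; the known cells sum to 58, so (2,3) = 7.
Using row 2: 25 + 1 + 7 + 13 + ? → (2,5) = 65 − 46 = 19.
The remaining cell in row 5 is (5,4) = 65 − 49 = 16.
Using column 4: 10 + 13 + 24 + 16 + ? → (3,4) = 65 − 63 = 2.
The remaining cell in column 5 is (3,5) = 65 − 57 = 8.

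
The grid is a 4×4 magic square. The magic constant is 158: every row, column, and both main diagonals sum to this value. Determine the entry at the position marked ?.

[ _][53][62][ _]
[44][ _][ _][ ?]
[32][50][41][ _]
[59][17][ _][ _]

Row 3 must total 158; the given cells sum to 123, so (3,4) = 35.
From column 1, 158 − (44 + 32 + 59) gives (1,1) = 23.
Column 2: 53 + 50 + 17 + ? = 158, so (2,2) = 38.
Main diagonal: 23 + 38 + 41 + ? = 158, so (4,4) = 56.
Row 1: 23 + 53 + 62 + ? = 158, so (1,4) = 20.
Row 4: 59 + 17 + 56 + ? = 158, so (4,3) = 26.
The remaining cell in column 3 is (2,3) = 158 − 129 = 29.
The remaining cell in column 4 is (2,4) = 158 − 111 = 47.

47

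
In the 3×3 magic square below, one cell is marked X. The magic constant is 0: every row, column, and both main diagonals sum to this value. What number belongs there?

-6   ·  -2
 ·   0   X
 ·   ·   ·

Row 1: -6 + (-2) + ? = 0, so (1,2) = 8.
Using column 2: 8 + 0 + ? → (3,2) = 0 − 8 = -8.
Main diagonal needs 0; the known cells sum to -6, so (3,3) = 6.
Anti-diagonal needs 0; the known cells sum to -2, so (3,1) = 2.
Column 1 must total 0; the given cells sum to -4, so (2,1) = 4.
Column 3: -2 + 6 + ? = 0, so (2,3) = -4.

-4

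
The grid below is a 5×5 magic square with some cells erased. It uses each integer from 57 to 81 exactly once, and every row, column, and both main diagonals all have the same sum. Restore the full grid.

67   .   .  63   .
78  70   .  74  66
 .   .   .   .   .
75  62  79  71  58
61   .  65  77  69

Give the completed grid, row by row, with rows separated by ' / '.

The entries are 57 through 81, which sum to 1725, so each line sums to 1725/5 = 345.
Row 2 must total 345; the given cells sum to 288, so (2,3) = 57.
Using row 5: 61 + 65 + 77 + 69 + ? → (5,2) = 345 − 272 = 73.
The remaining cell in column 1 is (3,1) = 345 − 281 = 64.
Column 4: 63 + 74 + 71 + 77 + ? = 345, so (3,4) = 60.
Main diagonal: 67 + 70 + 71 + 69 + ? = 345, so (3,3) = 68.
Anti-diagonal: 74 + 68 + 62 + 61 + ? = 345, so (1,5) = 80.
From column 3, 345 − (57 + 68 + 79 + 65) gives (1,3) = 76.
Using column 5: 80 + 66 + 58 + 69 + ? → (3,5) = 345 − 273 = 72.
The remaining cell in row 1 is (1,2) = 345 − 286 = 59.
Row 3 needs 345; the known cells sum to 264, so (3,2) = 81.

67 59 76 63 80 / 78 70 57 74 66 / 64 81 68 60 72 / 75 62 79 71 58 / 61 73 65 77 69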